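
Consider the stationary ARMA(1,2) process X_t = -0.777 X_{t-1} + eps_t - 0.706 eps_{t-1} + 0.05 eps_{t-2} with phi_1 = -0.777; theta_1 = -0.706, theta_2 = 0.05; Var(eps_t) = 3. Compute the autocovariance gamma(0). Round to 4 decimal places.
\gamma(0) = 20.5412

Multiply the model equation by X_{t-k} and take expectations. With theta_0 = psi_0 = 1 and psi_j the MA(infinity) weights, this gives
  gamma(k) - sum_i phi_i gamma(k-i) = c_k,
  c_k = sigma^2 * sum_{j=k..q} theta_j psi_{j-k}   (c_k = 0 for k > q),
using gamma(-m) = gamma(m).
psi-weights needed (psi_j = theta_j + sum_i phi_i psi_{j-i}):
  psi_1 = theta_1 + phi_1 = -0.706 + (-0.777) = -1.483
  psi_2 = theta_2 + phi_1 psi_1 = 0.05 + (-0.777)(-1.483) = 1.202291
Right-hand sides:
  c_0 = sigma^2 (1 + theta_1 psi_1 + theta_2 psi_2) = 3 * (1 + (-0.706)(-1.483) + (0.05)(1.202291)) = 3 * 2.107113 = 6.321338
  c_1 = sigma^2 (theta_1 + theta_2 psi_1) = 3 * (-0.706 + (0.05)(-1.483)) = -2.34045
  c_2 = sigma^2 theta_2 = 3 * (0.05) = 0.15
Equations for k = 0 and k = 1 (AR order 1):
  gamma(0) = phi_1 gamma(1) + c_0
  gamma(1) = phi_1 gamma(0) + c_1
Substituting the second into the first: gamma(0) (1 - phi_1^2) = c_0 + phi_1 c_1, so
  gamma(0) = (c_0 + phi_1 c_1) / (1 - phi_1^2) = (6.321338 + (-0.777)(-2.34045)) / (1 - (-0.777)^2) = 8.139867 / 0.396271 = 20.541163.
Therefore gamma(0) = 20.5412 (to 4 decimal places).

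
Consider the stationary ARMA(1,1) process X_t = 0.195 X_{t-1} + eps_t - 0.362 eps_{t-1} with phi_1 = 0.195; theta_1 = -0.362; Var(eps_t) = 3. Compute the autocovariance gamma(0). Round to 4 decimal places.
\gamma(0) = 3.0870

Multiply the model equation by X_{t-k} and take expectations. With theta_0 = psi_0 = 1 and psi_j the MA(infinity) weights, this gives
  gamma(k) - sum_i phi_i gamma(k-i) = c_k,
  c_k = sigma^2 * sum_{j=k..q} theta_j psi_{j-k}   (c_k = 0 for k > q),
using gamma(-m) = gamma(m).
psi-weights needed (psi_j = theta_j + sum_i phi_i psi_{j-i}):
  psi_1 = theta_1 + phi_1 = -0.362 + (0.195) = -0.167
Right-hand sides:
  c_0 = sigma^2 (1 + theta_1 psi_1) = 3 * (1 + (-0.362)(-0.167)) = 3 * 1.060454 = 3.181362
  c_1 = sigma^2 theta_1 = 3 * (-0.362) = -1.086
  c_2 = 0
Equations for k = 0 and k = 1 (AR order 1):
  gamma(0) = phi_1 gamma(1) + c_0
  gamma(1) = phi_1 gamma(0) + c_1
Substituting the second into the first: gamma(0) (1 - phi_1^2) = c_0 + phi_1 c_1, so
  gamma(0) = (c_0 + phi_1 c_1) / (1 - phi_1^2) = (3.181362 + (0.195)(-1.086)) / (1 - (0.195)^2) = 2.969592 / 0.961975 = 3.086974.
Therefore gamma(0) = 3.0870 (to 4 decimal places).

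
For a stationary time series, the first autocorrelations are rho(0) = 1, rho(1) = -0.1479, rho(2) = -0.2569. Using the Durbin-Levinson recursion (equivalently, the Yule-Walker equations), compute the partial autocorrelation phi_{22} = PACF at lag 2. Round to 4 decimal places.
\phi_{22} = -0.2850

The PACF at lag k is phi_{kk}, the last component of the solution
to the Yule-Walker system G_k phi = r_k where
  (G_k)_{ij} = rho(|i - j|), (r_k)_i = rho(i), i,j = 1..k.
Equivalently, Durbin-Levinson gives phi_{kk} iteratively:
  phi_{11} = rho(1)
  phi_{kk} = [rho(k) - sum_{j=1..k-1} phi_{k-1,j} rho(k-j)]
            / [1 - sum_{j=1..k-1} phi_{k-1,j} rho(j)],
  phi_{k,j} = phi_{k-1,j} - phi_{kk} phi_{k-1,k-j},  j = 1..k-1.
Step k = 1:
  phi_11 = rho(1) = -0.1479.
Step k = 2:
  phi_22 = [rho(2) - phi_11 rho(1)] / [1 - phi_11 rho(1)] = [-0.2569 - (-0.1479)(-0.1479)] / [1 - (-0.1479)(-0.1479)]
         = -0.27877441 / 0.97812559 = -0.285.
Therefore phi_{22} = -0.2850.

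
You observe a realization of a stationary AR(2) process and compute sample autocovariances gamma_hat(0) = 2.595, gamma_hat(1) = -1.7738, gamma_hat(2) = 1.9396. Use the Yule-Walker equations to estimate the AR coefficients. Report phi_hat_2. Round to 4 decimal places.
\hat\phi_{2} = 0.5259

The Yule-Walker equations for an AR(p) process read, in matrix form,
  Gamma_p phi = r_p,   with   (Gamma_p)_{ij} = gamma(|i - j|),
                       (r_p)_i = gamma(i),   i,j = 1..p.
Substitute the sample gammas (Toeplitz matrix and right-hand side of size 2):
  Gamma_p = [[2.595, -1.7738], [-1.7738, 2.595]]
  r_p     = [-1.7738, 1.9396]
Written out:
  2.595 phi_1 - 1.7738 phi_2 = -1.7738
  -1.7738 phi_1 + 2.595 phi_2 = 1.9396
Solve by Cramer's rule:
  det = gamma(0)^2 - gamma(1)^2 = (2.595)^2 - (-1.7738)^2 = 6.734025 - 3.14636644 = 3.58765856
  phi_hat_1 = [gamma(1) gamma(0) - gamma(1) gamma(2)] / det = [(-1.7738)(2.595) - (-1.7738)(1.9396)] / 3.58765856 = -1.16254852 / 3.58765856 = -0.324
  phi_hat_2 = [gamma(0) gamma(2) - gamma(1)^2] / det = [(2.595)(1.9396) - (-1.7738)^2] / 3.58765856 = 1.88689556 / 3.58765856 = 0.5259
So phi_hat = [-0.3240, 0.5259].
Therefore phi_hat_2 = 0.5259.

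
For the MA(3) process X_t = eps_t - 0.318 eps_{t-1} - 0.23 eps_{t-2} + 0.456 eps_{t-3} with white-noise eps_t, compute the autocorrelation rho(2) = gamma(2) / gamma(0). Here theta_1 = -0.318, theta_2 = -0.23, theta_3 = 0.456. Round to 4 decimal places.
\rho(2) = -0.2753

For an MA(q) process with theta_0 = 1, the autocovariance is
  gamma(k) = sigma^2 * sum_{i=0..q-k} theta_i * theta_{i+k},
and rho(k) = gamma(k) / gamma(0). Sigma^2 cancels.
  numerator   = (1)*(-0.23) + (-0.318)*(0.456) = -0.375008.
  denominator = (1)^2 + (-0.318)^2 + (-0.23)^2 + (0.456)^2 = 1.36196.
  rho(2) = -0.375008 / 1.36196 = -0.2753.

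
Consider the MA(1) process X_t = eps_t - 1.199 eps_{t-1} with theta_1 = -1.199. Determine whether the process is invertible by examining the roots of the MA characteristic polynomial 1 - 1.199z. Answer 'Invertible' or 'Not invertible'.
\text{Not invertible}

The MA(q) characteristic polynomial is P(z) = 1 - 1.199z.
Invertibility requires all roots to lie outside the unit circle, i.e. |z| > 1 for every root.
This is linear in z: 1 + (-1.199) z = 0  =>  z = -1/(-1.199) = 0.834028,  |z| = 0.834028.
Moduli of all roots: 0.8340.
All moduli strictly greater than 1? No.
Verdict: Not invertible.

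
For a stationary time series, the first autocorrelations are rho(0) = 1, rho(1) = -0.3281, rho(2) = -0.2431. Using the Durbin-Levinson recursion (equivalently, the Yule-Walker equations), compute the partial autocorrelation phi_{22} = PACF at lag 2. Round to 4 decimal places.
\phi_{22} = -0.3931

The PACF at lag k is phi_{kk}, the last component of the solution
to the Yule-Walker system G_k phi = r_k where
  (G_k)_{ij} = rho(|i - j|), (r_k)_i = rho(i), i,j = 1..k.
Equivalently, Durbin-Levinson gives phi_{kk} iteratively:
  phi_{11} = rho(1)
  phi_{kk} = [rho(k) - sum_{j=1..k-1} phi_{k-1,j} rho(k-j)]
            / [1 - sum_{j=1..k-1} phi_{k-1,j} rho(j)],
  phi_{k,j} = phi_{k-1,j} - phi_{kk} phi_{k-1,k-j},  j = 1..k-1.
Step k = 1:
  phi_11 = rho(1) = -0.3281.
Step k = 2:
  phi_22 = [rho(2) - phi_11 rho(1)] / [1 - phi_11 rho(1)] = [-0.2431 - (-0.3281)(-0.3281)] / [1 - (-0.3281)(-0.3281)]
         = -0.35074961 / 0.89235039 = -0.3931.
Therefore phi_{22} = -0.3931.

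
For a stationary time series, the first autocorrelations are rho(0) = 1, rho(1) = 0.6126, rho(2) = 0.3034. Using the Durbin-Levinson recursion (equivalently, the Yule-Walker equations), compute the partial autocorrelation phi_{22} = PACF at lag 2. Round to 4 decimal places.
\phi_{22} = -0.1151

The PACF at lag k is phi_{kk}, the last component of the solution
to the Yule-Walker system G_k phi = r_k where
  (G_k)_{ij} = rho(|i - j|), (r_k)_i = rho(i), i,j = 1..k.
Equivalently, Durbin-Levinson gives phi_{kk} iteratively:
  phi_{11} = rho(1)
  phi_{kk} = [rho(k) - sum_{j=1..k-1} phi_{k-1,j} rho(k-j)]
            / [1 - sum_{j=1..k-1} phi_{k-1,j} rho(j)],
  phi_{k,j} = phi_{k-1,j} - phi_{kk} phi_{k-1,k-j},  j = 1..k-1.
Step k = 1:
  phi_11 = rho(1) = 0.6126.
Step k = 2:
  phi_22 = [rho(2) - phi_11 rho(1)] / [1 - phi_11 rho(1)] = [0.3034 - (0.6126)(0.6126)] / [1 - (0.6126)(0.6126)]
         = -0.07187876 / 0.62472124 = -0.1151.
Therefore phi_{22} = -0.1151.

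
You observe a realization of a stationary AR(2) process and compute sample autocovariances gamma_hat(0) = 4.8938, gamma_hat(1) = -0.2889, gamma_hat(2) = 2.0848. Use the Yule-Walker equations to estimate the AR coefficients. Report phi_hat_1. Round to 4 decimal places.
\hat\phi_{1} = -0.0340

The Yule-Walker equations for an AR(p) process read, in matrix form,
  Gamma_p phi = r_p,   with   (Gamma_p)_{ij} = gamma(|i - j|),
                       (r_p)_i = gamma(i),   i,j = 1..p.
Substitute the sample gammas (Toeplitz matrix and right-hand side of size 2):
  Gamma_p = [[4.8938, -0.2889], [-0.2889, 4.8938]]
  r_p     = [-0.2889, 2.0848]
Written out:
  4.8938 phi_1 - 0.2889 phi_2 = -0.2889
  -0.2889 phi_1 + 4.8938 phi_2 = 2.0848
Solve by Cramer's rule:
  det = gamma(0)^2 - gamma(1)^2 = (4.8938)^2 - (-0.2889)^2 = 23.94927844 - 0.08346321 = 23.86581523
  phi_hat_1 = [gamma(1) gamma(0) - gamma(1) gamma(2)] / det = [(-0.2889)(4.8938) - (-0.2889)(2.0848)] / 23.86581523 = -0.8115201 / 23.86581523 = -0.034
  phi_hat_2 = [gamma(0) gamma(2) - gamma(1)^2] / det = [(4.8938)(2.0848) - (-0.2889)^2] / 23.86581523 = 10.11913103 / 23.86581523 = 0.424
So phi_hat = [-0.0340, 0.4240].
Therefore phi_hat_1 = -0.0340.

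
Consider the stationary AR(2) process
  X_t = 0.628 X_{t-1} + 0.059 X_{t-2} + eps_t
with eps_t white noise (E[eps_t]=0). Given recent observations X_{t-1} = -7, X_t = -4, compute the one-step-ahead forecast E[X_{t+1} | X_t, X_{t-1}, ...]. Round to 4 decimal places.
E[X_{t+1} \mid \mathcal F_t] = -2.9250

For an AR(p) model X_t = c + sum_i phi_i X_{t-i} + eps_t, the
one-step-ahead conditional mean is
  E[X_{t+1} | X_t, ...] = c + sum_i phi_i X_{t+1-i}.
Substitute known values:
  E[X_{t+1} | ...] = (0.628) * (-4) + (0.059) * (-7)
                   = -2.9250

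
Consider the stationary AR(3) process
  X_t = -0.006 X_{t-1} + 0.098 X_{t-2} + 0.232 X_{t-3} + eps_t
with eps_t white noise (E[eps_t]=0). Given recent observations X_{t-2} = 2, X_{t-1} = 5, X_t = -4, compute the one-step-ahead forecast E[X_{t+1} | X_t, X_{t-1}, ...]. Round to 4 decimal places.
E[X_{t+1} \mid \mathcal F_t] = 0.9780

For an AR(p) model X_t = c + sum_i phi_i X_{t-i} + eps_t, the
one-step-ahead conditional mean is
  E[X_{t+1} | X_t, ...] = c + sum_i phi_i X_{t+1-i}.
Substitute known values:
  E[X_{t+1} | ...] = (-0.006) * (-4) + (0.098) * (5) + (0.232) * (2)
                   = 0.9780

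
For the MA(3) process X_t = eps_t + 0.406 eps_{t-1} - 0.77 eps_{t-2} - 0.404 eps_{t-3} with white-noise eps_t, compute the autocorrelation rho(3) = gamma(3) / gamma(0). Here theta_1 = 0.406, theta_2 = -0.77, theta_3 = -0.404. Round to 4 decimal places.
\rho(3) = -0.2103

For an MA(q) process with theta_0 = 1, the autocovariance is
  gamma(k) = sigma^2 * sum_{i=0..q-k} theta_i * theta_{i+k},
and rho(k) = gamma(k) / gamma(0). Sigma^2 cancels.
  numerator   = (1)*(-0.404) = -0.404.
  denominator = (1)^2 + (0.406)^2 + (-0.77)^2 + (-0.404)^2 = 1.920952.
  rho(3) = -0.404 / 1.920952 = -0.2103.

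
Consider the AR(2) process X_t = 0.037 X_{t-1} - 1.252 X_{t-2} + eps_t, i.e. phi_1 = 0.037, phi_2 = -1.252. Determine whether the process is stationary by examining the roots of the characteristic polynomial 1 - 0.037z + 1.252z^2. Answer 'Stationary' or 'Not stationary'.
\text{Not stationary}

The AR(p) characteristic polynomial is P(z) = 1 - 0.037z + 1.252z^2.
Stationarity requires all roots to lie outside the unit circle, i.e. |z| > 1 for every root.
Set 1 + (-0.037) z + (1.252) z^2 = 0, i.e. a z^2 + b z + c = 0 with a = 1.252, b = -0.037, c = 1.
Discriminant D = b^2 - 4ac = (-0.037)^2 - 4*(1.252)*1 = 0.001369 - (5.008) = -5.006631.
D < 0, so the roots are the complex-conjugate pair z = (-b +/- i sqrt(-D)) / (2a) = 0.0148 +/- 0.8936i.
For a conjugate pair |z|^2 = z * conj(z) = (product of roots) = c/a = 1/(1.252) = 0.798722, so |z| = sqrt(0.798722) = 0.8937 for both roots.
Moduli of all roots: 0.8937, 0.8937.
All moduli strictly greater than 1? No.
Verdict: Not stationary.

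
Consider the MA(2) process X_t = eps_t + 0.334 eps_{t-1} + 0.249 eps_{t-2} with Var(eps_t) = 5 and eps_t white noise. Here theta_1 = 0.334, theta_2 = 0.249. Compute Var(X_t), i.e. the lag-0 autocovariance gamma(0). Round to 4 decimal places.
\gamma(0) = 5.8678

For an MA(q) process X_t = eps_t + sum_i theta_i eps_{t-i} with
Var(eps_t) = sigma^2, the variance is
  gamma(0) = sigma^2 * (1 + sum_i theta_i^2).
  sum_i theta_i^2 = (0.334)^2 + (0.249)^2 = 0.111556 + 0.062001 = 0.173557.
  gamma(0) = 5 * (1 + 0.173557) = 5 * 1.173557 = 5.867785, which rounds to 5.8678.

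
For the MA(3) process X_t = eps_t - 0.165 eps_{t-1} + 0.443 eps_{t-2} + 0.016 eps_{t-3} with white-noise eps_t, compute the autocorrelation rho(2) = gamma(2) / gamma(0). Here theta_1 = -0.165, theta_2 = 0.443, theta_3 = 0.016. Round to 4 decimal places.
\rho(2) = 0.3599

For an MA(q) process with theta_0 = 1, the autocovariance is
  gamma(k) = sigma^2 * sum_{i=0..q-k} theta_i * theta_{i+k},
and rho(k) = gamma(k) / gamma(0). Sigma^2 cancels.
  numerator   = (1)*(0.443) + (-0.165)*(0.016) = 0.44036.
  denominator = (1)^2 + (-0.165)^2 + (0.443)^2 + (0.016)^2 = 1.22373.
  rho(2) = 0.44036 / 1.22373 = 0.3599.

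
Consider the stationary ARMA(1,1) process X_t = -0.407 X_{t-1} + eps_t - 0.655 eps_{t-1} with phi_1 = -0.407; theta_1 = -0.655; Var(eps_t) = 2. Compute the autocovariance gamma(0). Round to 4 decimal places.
\gamma(0) = 4.7035

Multiply the model equation by X_{t-k} and take expectations. With theta_0 = psi_0 = 1 and psi_j the MA(infinity) weights, this gives
  gamma(k) - sum_i phi_i gamma(k-i) = c_k,
  c_k = sigma^2 * sum_{j=k..q} theta_j psi_{j-k}   (c_k = 0 for k > q),
using gamma(-m) = gamma(m).
psi-weights needed (psi_j = theta_j + sum_i phi_i psi_{j-i}):
  psi_1 = theta_1 + phi_1 = -0.655 + (-0.407) = -1.062
Right-hand sides:
  c_0 = sigma^2 (1 + theta_1 psi_1) = 2 * (1 + (-0.655)(-1.062)) = 2 * 1.69561 = 3.39122
  c_1 = sigma^2 theta_1 = 2 * (-0.655) = -1.31
  c_2 = 0
Equations for k = 0 and k = 1 (AR order 1):
  gamma(0) = phi_1 gamma(1) + c_0
  gamma(1) = phi_1 gamma(0) + c_1
Substituting the second into the first: gamma(0) (1 - phi_1^2) = c_0 + phi_1 c_1, so
  gamma(0) = (c_0 + phi_1 c_1) / (1 - phi_1^2) = (3.39122 + (-0.407)(-1.31)) / (1 - (-0.407)^2) = 3.92439 / 0.834351 = 4.703524.
Therefore gamma(0) = 4.7035 (to 4 decimal places).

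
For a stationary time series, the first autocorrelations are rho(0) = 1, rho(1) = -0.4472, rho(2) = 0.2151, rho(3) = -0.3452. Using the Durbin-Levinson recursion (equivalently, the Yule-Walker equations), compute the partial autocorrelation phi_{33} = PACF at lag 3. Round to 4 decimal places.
\phi_{33} = -0.3031

The PACF at lag k is phi_{kk}, the last component of the solution
to the Yule-Walker system G_k phi = r_k where
  (G_k)_{ij} = rho(|i - j|), (r_k)_i = rho(i), i,j = 1..k.
Equivalently, Durbin-Levinson gives phi_{kk} iteratively:
  phi_{11} = rho(1)
  phi_{kk} = [rho(k) - sum_{j=1..k-1} phi_{k-1,j} rho(k-j)]
            / [1 - sum_{j=1..k-1} phi_{k-1,j} rho(j)],
  phi_{k,j} = phi_{k-1,j} - phi_{kk} phi_{k-1,k-j},  j = 1..k-1.
Step k = 1:
  phi_11 = rho(1) = -0.4472.
Step k = 2:
  phi_22 = [rho(2) - phi_11 rho(1)] / [1 - phi_11 rho(1)] = [0.2151 - (-0.4472)(-0.4472)] / [1 - (-0.4472)(-0.4472)]
         = 0.01511216 / 0.80001216 = 0.01889.
  Update: phi_21 = phi_11 - phi_22 phi_11 = -0.4472 - (0.01889)(-0.4472) = -0.438752.
Step k = 3:
  phi_33 = [rho(3) - phi_21 rho(2) - phi_22 rho(1)] / [1 - phi_21 rho(1) - phi_22 rho(2)]
    numerator   = -0.3452 - (-0.438752)(0.2151) - (0.01889)(-0.4472) = -0.24237678
    denominator = 1 - (-0.438752)(-0.4472) - (0.01889)(0.2151) = 0.79972669
  phi_33 = -0.24237678 / 0.79972669 = -0.3031.
Therefore phi_{33} = -0.3031.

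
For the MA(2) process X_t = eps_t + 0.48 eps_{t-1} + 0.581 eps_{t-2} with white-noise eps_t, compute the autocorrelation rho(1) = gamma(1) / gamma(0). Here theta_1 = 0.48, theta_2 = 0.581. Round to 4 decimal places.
\rho(1) = 0.4840

For an MA(q) process with theta_0 = 1, the autocovariance is
  gamma(k) = sigma^2 * sum_{i=0..q-k} theta_i * theta_{i+k},
and rho(k) = gamma(k) / gamma(0). Sigma^2 cancels.
  numerator   = (1)*(0.48) + (0.48)*(0.581) = 0.75888.
  denominator = (1)^2 + (0.48)^2 + (0.581)^2 = 1.567961.
  rho(1) = 0.75888 / 1.567961 = 0.4840.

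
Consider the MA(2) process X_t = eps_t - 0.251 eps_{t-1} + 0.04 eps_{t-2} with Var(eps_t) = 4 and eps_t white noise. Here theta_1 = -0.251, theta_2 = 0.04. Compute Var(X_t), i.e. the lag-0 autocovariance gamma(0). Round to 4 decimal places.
\gamma(0) = 4.2584

For an MA(q) process X_t = eps_t + sum_i theta_i eps_{t-i} with
Var(eps_t) = sigma^2, the variance is
  gamma(0) = sigma^2 * (1 + sum_i theta_i^2).
  sum_i theta_i^2 = (-0.251)^2 + (0.04)^2 = 0.063001 + 0.0016 = 0.064601.
  gamma(0) = 4 * (1 + 0.064601) = 4 * 1.064601 = 4.258404, which rounds to 4.2584.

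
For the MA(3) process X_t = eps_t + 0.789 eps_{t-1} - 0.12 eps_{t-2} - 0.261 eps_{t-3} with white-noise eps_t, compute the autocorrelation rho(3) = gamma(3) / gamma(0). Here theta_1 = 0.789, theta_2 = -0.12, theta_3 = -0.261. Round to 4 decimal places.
\rho(3) = -0.1531

For an MA(q) process with theta_0 = 1, the autocovariance is
  gamma(k) = sigma^2 * sum_{i=0..q-k} theta_i * theta_{i+k},
and rho(k) = gamma(k) / gamma(0). Sigma^2 cancels.
  numerator   = (1)*(-0.261) = -0.261.
  denominator = (1)^2 + (0.789)^2 + (-0.12)^2 + (-0.261)^2 = 1.705042.
  rho(3) = -0.261 / 1.705042 = -0.1531.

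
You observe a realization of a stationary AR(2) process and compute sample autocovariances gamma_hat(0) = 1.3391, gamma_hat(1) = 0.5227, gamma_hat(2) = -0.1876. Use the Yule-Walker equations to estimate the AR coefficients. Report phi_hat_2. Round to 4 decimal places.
\hat\phi_{2} = -0.3450

The Yule-Walker equations for an AR(p) process read, in matrix form,
  Gamma_p phi = r_p,   with   (Gamma_p)_{ij} = gamma(|i - j|),
                       (r_p)_i = gamma(i),   i,j = 1..p.
Substitute the sample gammas (Toeplitz matrix and right-hand side of size 2):
  Gamma_p = [[1.3391, 0.5227], [0.5227, 1.3391]]
  r_p     = [0.5227, -0.1876]
Written out:
  1.3391 phi_1 + 0.5227 phi_2 = 0.5227
  0.5227 phi_1 + 1.3391 phi_2 = -0.1876
Solve by Cramer's rule:
  det = gamma(0)^2 - gamma(1)^2 = (1.3391)^2 - (0.5227)^2 = 1.79318881 - 0.27321529 = 1.51997352
  phi_hat_1 = [gamma(1) gamma(0) - gamma(1) gamma(2)] / det = [(0.5227)(1.3391) - (0.5227)(-0.1876)] / 1.51997352 = 0.79800609 / 1.51997352 = 0.525
  phi_hat_2 = [gamma(0) gamma(2) - gamma(1)^2] / det = [(1.3391)(-0.1876) - (0.5227)^2] / 1.51997352 = -0.52443045 / 1.51997352 = -0.345
So phi_hat = [0.5250, -0.3450].
Therefore phi_hat_2 = -0.3450.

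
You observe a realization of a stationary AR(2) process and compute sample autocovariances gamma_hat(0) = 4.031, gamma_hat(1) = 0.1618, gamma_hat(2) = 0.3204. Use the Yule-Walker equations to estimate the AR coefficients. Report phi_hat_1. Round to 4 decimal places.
\hat\phi_{1} = 0.0370

The Yule-Walker equations for an AR(p) process read, in matrix form,
  Gamma_p phi = r_p,   with   (Gamma_p)_{ij} = gamma(|i - j|),
                       (r_p)_i = gamma(i),   i,j = 1..p.
Substitute the sample gammas (Toeplitz matrix and right-hand side of size 2):
  Gamma_p = [[4.031, 0.1618], [0.1618, 4.031]]
  r_p     = [0.1618, 0.3204]
Written out:
  4.031 phi_1 + 0.1618 phi_2 = 0.1618
  0.1618 phi_1 + 4.031 phi_2 = 0.3204
Solve by Cramer's rule:
  det = gamma(0)^2 - gamma(1)^2 = (4.031)^2 - (0.1618)^2 = 16.248961 - 0.02617924 = 16.22278176
  phi_hat_1 = [gamma(1) gamma(0) - gamma(1) gamma(2)] / det = [(0.1618)(4.031) - (0.1618)(0.3204)] / 16.22278176 = 0.60037508 / 16.22278176 = 0.037
  phi_hat_2 = [gamma(0) gamma(2) - gamma(1)^2] / det = [(4.031)(0.3204) - (0.1618)^2] / 16.22278176 = 1.26535316 / 16.22278176 = 0.078
So phi_hat = [0.0370, 0.0780].
Therefore phi_hat_1 = 0.0370.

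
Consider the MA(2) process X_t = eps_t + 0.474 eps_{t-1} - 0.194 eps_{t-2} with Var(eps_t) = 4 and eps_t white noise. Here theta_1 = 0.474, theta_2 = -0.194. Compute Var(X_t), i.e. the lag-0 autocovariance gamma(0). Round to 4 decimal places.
\gamma(0) = 5.0492

For an MA(q) process X_t = eps_t + sum_i theta_i eps_{t-i} with
Var(eps_t) = sigma^2, the variance is
  gamma(0) = sigma^2 * (1 + sum_i theta_i^2).
  sum_i theta_i^2 = (0.474)^2 + (-0.194)^2 = 0.224676 + 0.037636 = 0.262312.
  gamma(0) = 4 * (1 + 0.262312) = 4 * 1.262312 = 5.049248, which rounds to 5.0492.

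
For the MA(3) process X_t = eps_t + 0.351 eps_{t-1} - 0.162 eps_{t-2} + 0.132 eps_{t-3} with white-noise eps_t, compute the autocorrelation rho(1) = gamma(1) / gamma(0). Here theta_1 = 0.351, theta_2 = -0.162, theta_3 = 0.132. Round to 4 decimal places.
\rho(1) = 0.2337

For an MA(q) process with theta_0 = 1, the autocovariance is
  gamma(k) = sigma^2 * sum_{i=0..q-k} theta_i * theta_{i+k},
and rho(k) = gamma(k) / gamma(0). Sigma^2 cancels.
  numerator   = (1)*(0.351) + (0.351)*(-0.162) + (-0.162)*(0.132) = 0.272754.
  denominator = (1)^2 + (0.351)^2 + (-0.162)^2 + (0.132)^2 = 1.166869.
  rho(1) = 0.272754 / 1.166869 = 0.2337.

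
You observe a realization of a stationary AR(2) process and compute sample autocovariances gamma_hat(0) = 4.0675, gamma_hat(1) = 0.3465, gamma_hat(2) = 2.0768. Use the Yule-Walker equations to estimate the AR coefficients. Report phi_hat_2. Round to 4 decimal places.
\hat\phi_{2} = 0.5070

The Yule-Walker equations for an AR(p) process read, in matrix form,
  Gamma_p phi = r_p,   with   (Gamma_p)_{ij} = gamma(|i - j|),
                       (r_p)_i = gamma(i),   i,j = 1..p.
Substitute the sample gammas (Toeplitz matrix and right-hand side of size 2):
  Gamma_p = [[4.0675, 0.3465], [0.3465, 4.0675]]
  r_p     = [0.3465, 2.0768]
Written out:
  4.0675 phi_1 + 0.3465 phi_2 = 0.3465
  0.3465 phi_1 + 4.0675 phi_2 = 2.0768
Solve by Cramer's rule:
  det = gamma(0)^2 - gamma(1)^2 = (4.0675)^2 - (0.3465)^2 = 16.54455625 - 0.12006225 = 16.424494
  phi_hat_1 = [gamma(1) gamma(0) - gamma(1) gamma(2)] / det = [(0.3465)(4.0675) - (0.3465)(2.0768)] / 16.424494 = 0.68977755 / 16.424494 = 0.042
  phi_hat_2 = [gamma(0) gamma(2) - gamma(1)^2] / det = [(4.0675)(2.0768) - (0.3465)^2] / 16.424494 = 8.32732175 / 16.424494 = 0.507
So phi_hat = [0.0420, 0.5070].
Therefore phi_hat_2 = 0.5070.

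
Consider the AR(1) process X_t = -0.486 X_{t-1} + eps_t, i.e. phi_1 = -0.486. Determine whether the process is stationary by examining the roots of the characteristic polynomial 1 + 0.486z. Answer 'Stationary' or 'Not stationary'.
\text{Stationary}

The AR(p) characteristic polynomial is P(z) = 1 + 0.486z.
Stationarity requires all roots to lie outside the unit circle, i.e. |z| > 1 for every root.
This is linear in z: 1 + (0.486) z = 0  =>  z = -1/(0.486) = -2.057613,  |z| = 2.057613.
Moduli of all roots: 2.0576.
All moduli strictly greater than 1? Yes.
Verdict: Stationary.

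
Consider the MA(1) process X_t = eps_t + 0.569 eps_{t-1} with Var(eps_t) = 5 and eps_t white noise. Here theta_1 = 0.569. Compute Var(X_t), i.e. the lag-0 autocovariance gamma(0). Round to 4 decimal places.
\gamma(0) = 6.6188

For an MA(q) process X_t = eps_t + sum_i theta_i eps_{t-i} with
Var(eps_t) = sigma^2, the variance is
  gamma(0) = sigma^2 * (1 + sum_i theta_i^2).
  sum_i theta_i^2 = (0.569)^2 = 0.323761.
  gamma(0) = 5 * (1 + 0.323761) = 5 * 1.323761 = 6.618805, which rounds to 6.6188.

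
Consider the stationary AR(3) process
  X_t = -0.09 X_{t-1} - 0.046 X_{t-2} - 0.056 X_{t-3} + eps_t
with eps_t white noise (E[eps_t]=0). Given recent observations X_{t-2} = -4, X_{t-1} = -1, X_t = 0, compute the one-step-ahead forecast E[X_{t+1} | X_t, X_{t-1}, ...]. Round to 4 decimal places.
E[X_{t+1} \mid \mathcal F_t] = 0.2700

For an AR(p) model X_t = c + sum_i phi_i X_{t-i} + eps_t, the
one-step-ahead conditional mean is
  E[X_{t+1} | X_t, ...] = c + sum_i phi_i X_{t+1-i}.
Substitute known values:
  E[X_{t+1} | ...] = (-0.09) * (0) + (-0.046) * (-1) + (-0.056) * (-4)
                   = 0.2700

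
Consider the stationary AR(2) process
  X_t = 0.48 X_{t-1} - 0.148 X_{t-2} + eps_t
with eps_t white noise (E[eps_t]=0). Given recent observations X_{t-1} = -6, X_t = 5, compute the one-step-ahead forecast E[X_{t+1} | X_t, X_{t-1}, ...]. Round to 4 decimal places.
E[X_{t+1} \mid \mathcal F_t] = 3.2880

For an AR(p) model X_t = c + sum_i phi_i X_{t-i} + eps_t, the
one-step-ahead conditional mean is
  E[X_{t+1} | X_t, ...] = c + sum_i phi_i X_{t+1-i}.
Substitute known values:
  E[X_{t+1} | ...] = (0.48) * (5) + (-0.148) * (-6)
                   = 3.2880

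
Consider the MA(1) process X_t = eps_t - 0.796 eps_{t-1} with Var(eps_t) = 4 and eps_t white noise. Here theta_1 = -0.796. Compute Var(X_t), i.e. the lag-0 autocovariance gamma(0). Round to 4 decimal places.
\gamma(0) = 6.5345

For an MA(q) process X_t = eps_t + sum_i theta_i eps_{t-i} with
Var(eps_t) = sigma^2, the variance is
  gamma(0) = sigma^2 * (1 + sum_i theta_i^2).
  sum_i theta_i^2 = (-0.796)^2 = 0.633616.
  gamma(0) = 4 * (1 + 0.633616) = 4 * 1.633616 = 6.534464, which rounds to 6.5345.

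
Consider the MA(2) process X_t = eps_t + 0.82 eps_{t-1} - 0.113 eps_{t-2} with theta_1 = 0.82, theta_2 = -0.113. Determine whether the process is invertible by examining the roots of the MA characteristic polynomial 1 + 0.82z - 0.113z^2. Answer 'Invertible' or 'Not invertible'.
\text{Invertible}

The MA(q) characteristic polynomial is P(z) = 1 + 0.82z - 0.113z^2.
Invertibility requires all roots to lie outside the unit circle, i.e. |z| > 1 for every root.
Set 1 + (0.82) z + (-0.113) z^2 = 0, i.e. a z^2 + b z + c = 0 with a = -0.113, b = 0.82, c = 1.
Discriminant D = b^2 - 4ac = (0.82)^2 - 4*(-0.113)*1 = 0.6724 - (-0.452) = 1.1244.
D >= 0, so the roots are real: z = (-b +/- sqrt(D)) / (2a) = (-0.82 +/- 1.060377) / (-0.226).
  z_1 = (-0.82 + 1.060377) / (-0.226) = -1.0636,   |z_1| = 1.0636.
  z_2 = (-0.82 - 1.060377) / (-0.226) = 8.3203,   |z_2| = 8.3203.
Moduli of all roots: 1.0636, 8.3203.
All moduli strictly greater than 1? Yes.
Verdict: Invertible.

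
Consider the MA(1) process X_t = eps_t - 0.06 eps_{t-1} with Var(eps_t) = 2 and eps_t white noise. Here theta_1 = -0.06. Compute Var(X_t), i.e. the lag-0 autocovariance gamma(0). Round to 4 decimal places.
\gamma(0) = 2.0072

For an MA(q) process X_t = eps_t + sum_i theta_i eps_{t-i} with
Var(eps_t) = sigma^2, the variance is
  gamma(0) = sigma^2 * (1 + sum_i theta_i^2).
  sum_i theta_i^2 = (-0.06)^2 = 0.0036.
  gamma(0) = 2 * (1 + 0.0036) = 2 * 1.0036 = 2.0072.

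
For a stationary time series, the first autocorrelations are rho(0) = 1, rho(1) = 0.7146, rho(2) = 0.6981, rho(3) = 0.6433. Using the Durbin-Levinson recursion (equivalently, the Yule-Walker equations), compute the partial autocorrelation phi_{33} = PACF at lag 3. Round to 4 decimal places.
\phi_{33} = 0.1480

The PACF at lag k is phi_{kk}, the last component of the solution
to the Yule-Walker system G_k phi = r_k where
  (G_k)_{ij} = rho(|i - j|), (r_k)_i = rho(i), i,j = 1..k.
Equivalently, Durbin-Levinson gives phi_{kk} iteratively:
  phi_{11} = rho(1)
  phi_{kk} = [rho(k) - sum_{j=1..k-1} phi_{k-1,j} rho(k-j)]
            / [1 - sum_{j=1..k-1} phi_{k-1,j} rho(j)],
  phi_{k,j} = phi_{k-1,j} - phi_{kk} phi_{k-1,k-j},  j = 1..k-1.
Step k = 1:
  phi_11 = rho(1) = 0.7146.
Step k = 2:
  phi_22 = [rho(2) - phi_11 rho(1)] / [1 - phi_11 rho(1)] = [0.6981 - (0.7146)(0.7146)] / [1 - (0.7146)(0.7146)]
         = 0.18744684 / 0.48934684 = 0.383055.
  Update: phi_21 = phi_11 - phi_22 phi_11 = 0.7146 - (0.383055)(0.7146) = 0.440869.
Step k = 3:
  phi_33 = [rho(3) - phi_21 rho(2) - phi_22 rho(1)] / [1 - phi_21 rho(1) - phi_22 rho(2)]
    numerator   = 0.6433 - (0.440869)(0.6981) - (0.383055)(0.7146) = 0.06179828
    denominator = 1 - (0.440869)(0.7146) - (0.383055)(0.6981) = 0.41754436
  phi_33 = 0.06179828 / 0.41754436 = 0.148.
Therefore phi_{33} = 0.1480.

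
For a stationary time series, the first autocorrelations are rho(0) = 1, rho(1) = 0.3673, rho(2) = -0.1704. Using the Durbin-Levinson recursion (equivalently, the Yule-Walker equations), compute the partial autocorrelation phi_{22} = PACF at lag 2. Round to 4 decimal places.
\phi_{22} = -0.3529

The PACF at lag k is phi_{kk}, the last component of the solution
to the Yule-Walker system G_k phi = r_k where
  (G_k)_{ij} = rho(|i - j|), (r_k)_i = rho(i), i,j = 1..k.
Equivalently, Durbin-Levinson gives phi_{kk} iteratively:
  phi_{11} = rho(1)
  phi_{kk} = [rho(k) - sum_{j=1..k-1} phi_{k-1,j} rho(k-j)]
            / [1 - sum_{j=1..k-1} phi_{k-1,j} rho(j)],
  phi_{k,j} = phi_{k-1,j} - phi_{kk} phi_{k-1,k-j},  j = 1..k-1.
Step k = 1:
  phi_11 = rho(1) = 0.3673.
Step k = 2:
  phi_22 = [rho(2) - phi_11 rho(1)] / [1 - phi_11 rho(1)] = [-0.1704 - (0.3673)(0.3673)] / [1 - (0.3673)(0.3673)]
         = -0.30530929 / 0.86509071 = -0.3529.
Therefore phi_{22} = -0.3529.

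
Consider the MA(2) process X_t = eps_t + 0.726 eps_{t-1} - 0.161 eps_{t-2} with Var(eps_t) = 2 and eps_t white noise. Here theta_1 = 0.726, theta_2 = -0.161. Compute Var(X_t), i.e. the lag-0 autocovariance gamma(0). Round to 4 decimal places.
\gamma(0) = 3.1060

For an MA(q) process X_t = eps_t + sum_i theta_i eps_{t-i} with
Var(eps_t) = sigma^2, the variance is
  gamma(0) = sigma^2 * (1 + sum_i theta_i^2).
  sum_i theta_i^2 = (0.726)^2 + (-0.161)^2 = 0.527076 + 0.025921 = 0.552997.
  gamma(0) = 2 * (1 + 0.552997) = 2 * 1.552997 = 3.105994, which rounds to 3.1060.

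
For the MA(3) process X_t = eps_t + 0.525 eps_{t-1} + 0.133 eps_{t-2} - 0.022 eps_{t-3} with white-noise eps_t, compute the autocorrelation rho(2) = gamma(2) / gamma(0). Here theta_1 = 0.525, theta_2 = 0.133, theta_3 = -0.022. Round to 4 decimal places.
\rho(2) = 0.0939

For an MA(q) process with theta_0 = 1, the autocovariance is
  gamma(k) = sigma^2 * sum_{i=0..q-k} theta_i * theta_{i+k},
and rho(k) = gamma(k) / gamma(0). Sigma^2 cancels.
  numerator   = (1)*(0.133) + (0.525)*(-0.022) = 0.12145.
  denominator = (1)^2 + (0.525)^2 + (0.133)^2 + (-0.022)^2 = 1.293798.
  rho(2) = 0.12145 / 1.293798 = 0.0939.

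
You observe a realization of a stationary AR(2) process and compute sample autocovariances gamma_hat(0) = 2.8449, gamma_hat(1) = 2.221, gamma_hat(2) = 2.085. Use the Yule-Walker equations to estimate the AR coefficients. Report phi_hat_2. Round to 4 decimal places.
\hat\phi_{2} = 0.3160

The Yule-Walker equations for an AR(p) process read, in matrix form,
  Gamma_p phi = r_p,   with   (Gamma_p)_{ij} = gamma(|i - j|),
                       (r_p)_i = gamma(i),   i,j = 1..p.
Substitute the sample gammas (Toeplitz matrix and right-hand side of size 2):
  Gamma_p = [[2.8449, 2.221], [2.221, 2.8449]]
  r_p     = [2.221, 2.085]
Written out:
  2.8449 phi_1 + 2.221 phi_2 = 2.221
  2.221 phi_1 + 2.8449 phi_2 = 2.085
Solve by Cramer's rule:
  det = gamma(0)^2 - gamma(1)^2 = (2.8449)^2 - (2.221)^2 = 8.09345601 - 4.932841 = 3.16061501
  phi_hat_1 = [gamma(1) gamma(0) - gamma(1) gamma(2)] / det = [(2.221)(2.8449) - (2.221)(2.085)] / 3.16061501 = 1.6877379 / 3.16061501 = 0.534
  phi_hat_2 = [gamma(0) gamma(2) - gamma(1)^2] / det = [(2.8449)(2.085) - (2.221)^2] / 3.16061501 = 0.9987755 / 3.16061501 = 0.316
So phi_hat = [0.5340, 0.3160].
Therefore phi_hat_2 = 0.3160.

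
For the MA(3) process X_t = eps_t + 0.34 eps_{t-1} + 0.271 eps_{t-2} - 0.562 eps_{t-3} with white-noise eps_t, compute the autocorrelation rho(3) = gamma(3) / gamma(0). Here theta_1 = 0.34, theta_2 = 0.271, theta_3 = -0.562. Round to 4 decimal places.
\rho(3) = -0.3735

For an MA(q) process with theta_0 = 1, the autocovariance is
  gamma(k) = sigma^2 * sum_{i=0..q-k} theta_i * theta_{i+k},
and rho(k) = gamma(k) / gamma(0). Sigma^2 cancels.
  numerator   = (1)*(-0.562) = -0.562.
  denominator = (1)^2 + (0.34)^2 + (0.271)^2 + (-0.562)^2 = 1.504885.
  rho(3) = -0.562 / 1.504885 = -0.3735.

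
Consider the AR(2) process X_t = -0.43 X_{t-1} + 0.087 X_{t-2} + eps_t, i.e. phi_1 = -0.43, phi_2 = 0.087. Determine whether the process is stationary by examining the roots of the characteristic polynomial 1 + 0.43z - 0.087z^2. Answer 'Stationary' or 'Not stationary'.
\text{Stationary}

The AR(p) characteristic polynomial is P(z) = 1 + 0.43z - 0.087z^2.
Stationarity requires all roots to lie outside the unit circle, i.e. |z| > 1 for every root.
Set 1 + (0.43) z + (-0.087) z^2 = 0, i.e. a z^2 + b z + c = 0 with a = -0.087, b = 0.43, c = 1.
Discriminant D = b^2 - 4ac = (0.43)^2 - 4*(-0.087)*1 = 0.1849 - (-0.348) = 0.5329.
D >= 0, so the roots are real: z = (-b +/- sqrt(D)) / (2a) = (-0.43 +/- 0.73) / (-0.174).
  z_1 = (-0.43 + 0.73) / (-0.174) = -1.7241,   |z_1| = 1.7241.
  z_2 = (-0.43 - 0.73) / (-0.174) = 6.6667,   |z_2| = 6.6667.
Moduli of all roots: 1.7241, 6.6667.
All moduli strictly greater than 1? Yes.
Verdict: Stationary.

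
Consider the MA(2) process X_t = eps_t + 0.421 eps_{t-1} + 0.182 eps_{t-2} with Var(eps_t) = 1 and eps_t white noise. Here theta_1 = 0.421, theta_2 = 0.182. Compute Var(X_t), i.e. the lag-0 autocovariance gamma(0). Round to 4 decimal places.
\gamma(0) = 1.2104

For an MA(q) process X_t = eps_t + sum_i theta_i eps_{t-i} with
Var(eps_t) = sigma^2, the variance is
  gamma(0) = sigma^2 * (1 + sum_i theta_i^2).
  sum_i theta_i^2 = (0.421)^2 + (0.182)^2 = 0.177241 + 0.033124 = 0.210365.
  gamma(0) = 1 * (1 + 0.210365) = 1 * 1.210365 = 1.210365, which rounds to 1.2104.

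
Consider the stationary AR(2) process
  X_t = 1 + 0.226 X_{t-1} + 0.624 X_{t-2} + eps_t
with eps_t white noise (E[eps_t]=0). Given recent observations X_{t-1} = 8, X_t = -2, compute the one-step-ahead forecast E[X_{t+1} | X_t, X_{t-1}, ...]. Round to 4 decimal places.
E[X_{t+1} \mid \mathcal F_t] = 5.5400

For an AR(p) model X_t = c + sum_i phi_i X_{t-i} + eps_t, the
one-step-ahead conditional mean is
  E[X_{t+1} | X_t, ...] = c + sum_i phi_i X_{t+1-i}.
Substitute known values:
  E[X_{t+1} | ...] = 1 + (0.226) * (-2) + (0.624) * (8)
                   = 5.5400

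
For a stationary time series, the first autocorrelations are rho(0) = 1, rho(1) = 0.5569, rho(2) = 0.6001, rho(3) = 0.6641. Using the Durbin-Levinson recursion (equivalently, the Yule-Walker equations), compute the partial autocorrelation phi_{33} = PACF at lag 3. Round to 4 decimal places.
\phi_{33} = 0.4160

The PACF at lag k is phi_{kk}, the last component of the solution
to the Yule-Walker system G_k phi = r_k where
  (G_k)_{ij} = rho(|i - j|), (r_k)_i = rho(i), i,j = 1..k.
Equivalently, Durbin-Levinson gives phi_{kk} iteratively:
  phi_{11} = rho(1)
  phi_{kk} = [rho(k) - sum_{j=1..k-1} phi_{k-1,j} rho(k-j)]
            / [1 - sum_{j=1..k-1} phi_{k-1,j} rho(j)],
  phi_{k,j} = phi_{k-1,j} - phi_{kk} phi_{k-1,k-j},  j = 1..k-1.
Step k = 1:
  phi_11 = rho(1) = 0.5569.
Step k = 2:
  phi_22 = [rho(2) - phi_11 rho(1)] / [1 - phi_11 rho(1)] = [0.6001 - (0.5569)(0.5569)] / [1 - (0.5569)(0.5569)]
         = 0.28996239 / 0.68986239 = 0.420319.
  Update: phi_21 = phi_11 - phi_22 phi_11 = 0.5569 - (0.420319)(0.5569) = 0.322824.
Step k = 3:
  phi_33 = [rho(3) - phi_21 rho(2) - phi_22 rho(1)] / [1 - phi_21 rho(1) - phi_22 rho(2)]
    numerator   = 0.6641 - (0.322824)(0.6001) - (0.420319)(0.5569) = 0.23629742
    denominator = 1 - (0.322824)(0.5569) - (0.420319)(0.6001) = 0.56798564
  phi_33 = 0.23629742 / 0.56798564 = 0.416.
Therefore phi_{33} = 0.4160.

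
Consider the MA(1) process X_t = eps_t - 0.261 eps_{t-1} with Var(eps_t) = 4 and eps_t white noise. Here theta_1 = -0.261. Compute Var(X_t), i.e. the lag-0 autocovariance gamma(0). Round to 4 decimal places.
\gamma(0) = 4.2725

For an MA(q) process X_t = eps_t + sum_i theta_i eps_{t-i} with
Var(eps_t) = sigma^2, the variance is
  gamma(0) = sigma^2 * (1 + sum_i theta_i^2).
  sum_i theta_i^2 = (-0.261)^2 = 0.068121.
  gamma(0) = 4 * (1 + 0.068121) = 4 * 1.068121 = 4.272484, which rounds to 4.2725.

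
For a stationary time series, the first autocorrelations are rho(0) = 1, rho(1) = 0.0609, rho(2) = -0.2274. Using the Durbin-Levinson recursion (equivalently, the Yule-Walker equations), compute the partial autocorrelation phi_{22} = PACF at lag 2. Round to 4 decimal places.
\phi_{22} = -0.2320

The PACF at lag k is phi_{kk}, the last component of the solution
to the Yule-Walker system G_k phi = r_k where
  (G_k)_{ij} = rho(|i - j|), (r_k)_i = rho(i), i,j = 1..k.
Equivalently, Durbin-Levinson gives phi_{kk} iteratively:
  phi_{11} = rho(1)
  phi_{kk} = [rho(k) - sum_{j=1..k-1} phi_{k-1,j} rho(k-j)]
            / [1 - sum_{j=1..k-1} phi_{k-1,j} rho(j)],
  phi_{k,j} = phi_{k-1,j} - phi_{kk} phi_{k-1,k-j},  j = 1..k-1.
Step k = 1:
  phi_11 = rho(1) = 0.0609.
Step k = 2:
  phi_22 = [rho(2) - phi_11 rho(1)] / [1 - phi_11 rho(1)] = [-0.2274 - (0.0609)(0.0609)] / [1 - (0.0609)(0.0609)]
         = -0.23110881 / 0.99629119 = -0.232.
Therefore phi_{22} = -0.2320.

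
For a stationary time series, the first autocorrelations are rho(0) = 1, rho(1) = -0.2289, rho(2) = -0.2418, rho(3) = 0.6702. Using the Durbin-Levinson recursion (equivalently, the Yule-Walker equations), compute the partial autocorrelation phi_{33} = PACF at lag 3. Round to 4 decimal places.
\phi_{33} = 0.6150

The PACF at lag k is phi_{kk}, the last component of the solution
to the Yule-Walker system G_k phi = r_k where
  (G_k)_{ij} = rho(|i - j|), (r_k)_i = rho(i), i,j = 1..k.
Equivalently, Durbin-Levinson gives phi_{kk} iteratively:
  phi_{11} = rho(1)
  phi_{kk} = [rho(k) - sum_{j=1..k-1} phi_{k-1,j} rho(k-j)]
            / [1 - sum_{j=1..k-1} phi_{k-1,j} rho(j)],
  phi_{k,j} = phi_{k-1,j} - phi_{kk} phi_{k-1,k-j},  j = 1..k-1.
Step k = 1:
  phi_11 = rho(1) = -0.2289.
Step k = 2:
  phi_22 = [rho(2) - phi_11 rho(1)] / [1 - phi_11 rho(1)] = [-0.2418 - (-0.2289)(-0.2289)] / [1 - (-0.2289)(-0.2289)]
         = -0.29419521 / 0.94760479 = -0.310462.
  Update: phi_21 = phi_11 - phi_22 phi_11 = -0.2289 - (-0.310462)(-0.2289) = -0.299965.
Step k = 3:
  phi_33 = [rho(3) - phi_21 rho(2) - phi_22 rho(1)] / [1 - phi_21 rho(1) - phi_22 rho(2)]
    numerator   = 0.6702 - (-0.299965)(-0.2418) - (-0.310462)(-0.2289) = 0.52660379
    denominator = 1 - (-0.299965)(-0.2289) - (-0.310462)(-0.2418) = 0.85626838
  phi_33 = 0.52660379 / 0.85626838 = 0.615.
Therefore phi_{33} = 0.6150.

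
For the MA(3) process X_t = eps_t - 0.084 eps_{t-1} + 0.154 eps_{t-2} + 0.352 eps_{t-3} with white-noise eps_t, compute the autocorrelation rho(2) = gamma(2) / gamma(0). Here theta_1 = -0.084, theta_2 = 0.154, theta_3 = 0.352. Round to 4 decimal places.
\rho(2) = 0.1078

For an MA(q) process with theta_0 = 1, the autocovariance is
  gamma(k) = sigma^2 * sum_{i=0..q-k} theta_i * theta_{i+k},
and rho(k) = gamma(k) / gamma(0). Sigma^2 cancels.
  numerator   = (1)*(0.154) + (-0.084)*(0.352) = 0.124432.
  denominator = (1)^2 + (-0.084)^2 + (0.154)^2 + (0.352)^2 = 1.154676.
  rho(2) = 0.124432 / 1.154676 = 0.1078.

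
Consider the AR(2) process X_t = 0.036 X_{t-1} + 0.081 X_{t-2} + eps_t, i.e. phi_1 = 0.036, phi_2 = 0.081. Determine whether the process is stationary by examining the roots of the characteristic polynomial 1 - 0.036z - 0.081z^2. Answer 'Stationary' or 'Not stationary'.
\text{Stationary}

The AR(p) characteristic polynomial is P(z) = 1 - 0.036z - 0.081z^2.
Stationarity requires all roots to lie outside the unit circle, i.e. |z| > 1 for every root.
Set 1 + (-0.036) z + (-0.081) z^2 = 0, i.e. a z^2 + b z + c = 0 with a = -0.081, b = -0.036, c = 1.
Discriminant D = b^2 - 4ac = (-0.036)^2 - 4*(-0.081)*1 = 0.001296 - (-0.324) = 0.325296.
D >= 0, so the roots are real: z = (-b +/- sqrt(D)) / (2a) = (0.036 +/- 0.570347) / (-0.162).
  z_1 = (0.036 + 0.570347) / (-0.162) = -3.7429,   |z_1| = 3.7429.
  z_2 = (0.036 - 0.570347) / (-0.162) = 3.2984,   |z_2| = 3.2984.
Moduli of all roots: 3.7429, 3.2984.
All moduli strictly greater than 1? Yes.
Verdict: Stationary.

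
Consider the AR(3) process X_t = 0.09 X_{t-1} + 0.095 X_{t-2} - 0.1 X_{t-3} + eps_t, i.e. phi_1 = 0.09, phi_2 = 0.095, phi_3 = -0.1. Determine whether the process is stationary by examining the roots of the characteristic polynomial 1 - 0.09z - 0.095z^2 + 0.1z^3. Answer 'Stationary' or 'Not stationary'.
\text{Stationary}

The AR(p) characteristic polynomial is P(z) = 1 - 0.09z - 0.095z^2 + 0.1z^3.
Stationarity requires all roots to lie outside the unit circle, i.e. |z| > 1 for every root.
Degree 3: look for a simple real root z0 first, then factor out (1 - z/z0) and solve the remaining quadratic.
Testing z0 = -2: P(-2) = 1 + (-0.09)(-2) + (-0.095)(-2)^2 + (0.1)(-2)^3
  = 1 + (0.18) + (-0.38) + (-0.8) = 0.  So z_0 = -2 is a root, |z_0| = 2.
Divide out the factor (1 + 0.5 z) = (1 - z/z0) (since 1/z0 = -0.5):
  P(z) = (1 + 0.5 z)(1 + (-0.59) z + (0.2) z^2)
  [check: z-coef -0.59 - (-0.5) = -0.09; z^2-coef 0.2 - (-0.5)(-0.59) = -0.095; z^3-coef -(-0.5)(0.2) = 0.1.]
Remaining roots from the quadratic factor 1 + (-0.59) z + (0.2) z^2:
  Set 1 + (-0.59) z + (0.2) z^2 = 0, i.e. a z^2 + b z + c = 0 with a = 0.2, b = -0.59, c = 1.
  Discriminant D = b^2 - 4ac = (-0.59)^2 - 4*(0.2)*1 = 0.3481 - (0.8) = -0.4519.
  D < 0, so the roots are the complex-conjugate pair z = (-b +/- i sqrt(-D)) / (2a) = 1.475 +/- 1.6806i.
  For a conjugate pair |z|^2 = z * conj(z) = (product of roots) = c/a = 1/(0.2) = 5, so |z| = sqrt(5) = 2.2361 for both roots.
Moduli of all roots: 2.0000, 2.2361, 2.2361.
All moduli strictly greater than 1? Yes.
Verdict: Stationary.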